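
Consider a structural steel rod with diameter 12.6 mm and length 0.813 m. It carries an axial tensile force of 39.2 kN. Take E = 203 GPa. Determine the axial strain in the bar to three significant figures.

0.00155

A = 124.7 mm².
σ = N/A = 314.4 MPa; ε = σ/E = 314.4/203000 = 1.549e-03.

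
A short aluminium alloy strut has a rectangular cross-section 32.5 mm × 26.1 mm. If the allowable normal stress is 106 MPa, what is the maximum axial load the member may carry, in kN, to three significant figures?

89.9 kN

A = 848.2 mm².
P_max = σ_allow · A = 106 · 848.2 = 89910 N = 89.91 kN.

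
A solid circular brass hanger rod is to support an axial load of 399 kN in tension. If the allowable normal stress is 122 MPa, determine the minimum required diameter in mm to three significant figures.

64.5 mm

Required area A ≥ P/σ_allow = 399000/122 = 3270 mm².
For a solid circular section, d ≥ √(4A/π) = 64.53 mm.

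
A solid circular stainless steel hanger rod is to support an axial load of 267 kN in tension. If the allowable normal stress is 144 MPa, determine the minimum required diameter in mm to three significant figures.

Required area A ≥ P/σ_allow = 267000/144 = 1854 mm².
For a solid circular section, d ≥ √(4A/π) = 48.59 mm.

48.6 mm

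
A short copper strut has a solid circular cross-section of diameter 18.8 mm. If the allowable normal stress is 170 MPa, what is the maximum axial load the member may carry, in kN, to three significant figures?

47.2 kN

A = 277.6 mm².
P_max = σ_allow · A = 170 · 277.6 = 47190 N = 47.19 kN.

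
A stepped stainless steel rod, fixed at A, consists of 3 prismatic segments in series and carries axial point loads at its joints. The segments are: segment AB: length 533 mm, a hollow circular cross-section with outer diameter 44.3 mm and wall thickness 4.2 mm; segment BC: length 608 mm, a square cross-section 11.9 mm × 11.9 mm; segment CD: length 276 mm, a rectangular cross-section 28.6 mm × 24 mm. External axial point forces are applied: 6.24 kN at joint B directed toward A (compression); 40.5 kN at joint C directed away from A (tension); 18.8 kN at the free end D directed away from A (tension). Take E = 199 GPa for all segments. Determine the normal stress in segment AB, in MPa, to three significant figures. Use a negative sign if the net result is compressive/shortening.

Internal axial forces (sectioning from the free end, tension +): N_CD = 18.8 kN, N_BC = 59.3 kN, N_AB = 53.06 kN.
A_AB = 529.1 mm².
σ_AB = N_AB/A_AB = 53060/529.1 = 100.3 MPa.

100 MPa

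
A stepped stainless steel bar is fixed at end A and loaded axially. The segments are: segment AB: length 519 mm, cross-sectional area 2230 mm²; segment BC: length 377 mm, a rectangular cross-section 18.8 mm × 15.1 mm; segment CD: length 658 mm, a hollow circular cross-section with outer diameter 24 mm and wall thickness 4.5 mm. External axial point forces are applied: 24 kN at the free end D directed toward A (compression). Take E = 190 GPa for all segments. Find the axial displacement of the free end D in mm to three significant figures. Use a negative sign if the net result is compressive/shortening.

-0.499 mm

Internal axial forces (sectioning from the free end, tension +): N_CD = -24 kN, N_BC = -24 kN, N_AB = -24 kN.
A_BC = 283.9 mm².
A_CD = 275.7 mm².
δ_AB = -24000·519/(2230·190000) = -0.0294 mm
δ_BC = -24000·377/(283.9·190000) = -0.1678 mm
δ_CD = -24000·658/(275.7·190000) = -0.3015 mm
δ = Σδ_i = -0.4986 mm.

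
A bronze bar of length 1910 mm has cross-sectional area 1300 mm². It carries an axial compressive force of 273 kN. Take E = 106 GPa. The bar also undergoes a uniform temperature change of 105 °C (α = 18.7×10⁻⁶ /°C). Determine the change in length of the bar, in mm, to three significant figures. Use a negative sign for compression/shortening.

δ_mech = NL/(AE) = -273000·1910/(1300·106000) = -3.784 mm.
δ_thermal = αLΔT = 18.7e-6·1910·105 = 3.75 mm.
δ = δ_mech + δ_thermal = -0.03368 mm.

-0.0337 mm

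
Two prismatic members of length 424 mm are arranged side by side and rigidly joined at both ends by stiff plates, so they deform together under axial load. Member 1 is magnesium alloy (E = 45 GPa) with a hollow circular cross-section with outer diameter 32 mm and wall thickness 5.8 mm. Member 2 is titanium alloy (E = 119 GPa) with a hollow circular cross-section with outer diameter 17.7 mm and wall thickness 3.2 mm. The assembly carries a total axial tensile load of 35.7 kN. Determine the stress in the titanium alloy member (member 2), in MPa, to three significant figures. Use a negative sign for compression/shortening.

A_1 = 477.4 mm².
A_2 = 145.8 mm².
Equal strain + equilibrium ⇒ each member carries load in proportion to AE: A₁E₁ = 21480000 N, A₂E₂ = 17350000 N, ΣAE = 38830000 N.
σ₂ = P·E₂/ΣAE = 35700·119000/38830000 = 109.4 MPa.

109 MPa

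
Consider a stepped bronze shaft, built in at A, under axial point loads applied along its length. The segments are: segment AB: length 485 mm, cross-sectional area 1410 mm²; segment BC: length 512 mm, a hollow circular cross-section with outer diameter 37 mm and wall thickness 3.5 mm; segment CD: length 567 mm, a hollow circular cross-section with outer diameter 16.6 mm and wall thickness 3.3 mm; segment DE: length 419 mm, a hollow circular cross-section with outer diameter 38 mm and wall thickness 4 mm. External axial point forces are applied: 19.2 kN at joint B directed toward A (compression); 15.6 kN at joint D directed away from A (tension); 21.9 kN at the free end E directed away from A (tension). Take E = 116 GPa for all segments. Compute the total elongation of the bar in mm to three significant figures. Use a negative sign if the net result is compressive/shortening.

2.02 mm

Internal axial forces (sectioning from the free end, tension +): N_DE = 21.9 kN, N_CD = 37.5 kN, N_BC = 37.5 kN, N_AB = 18.3 kN.
A_BC = 368.4 mm².
A_CD = 137.9 mm².
A_DE = 427.3 mm².
δ_AB = 18300·485/(1410·116000) = 0.05426 mm
δ_BC = 37500·512/(368.4·116000) = 0.4493 mm
δ_CD = 37500·567/(137.9·116000) = 1.329 mm
δ_DE = 21900·419/(427.3·116000) = 0.1851 mm
δ = Σδ_i = 2.018 mm.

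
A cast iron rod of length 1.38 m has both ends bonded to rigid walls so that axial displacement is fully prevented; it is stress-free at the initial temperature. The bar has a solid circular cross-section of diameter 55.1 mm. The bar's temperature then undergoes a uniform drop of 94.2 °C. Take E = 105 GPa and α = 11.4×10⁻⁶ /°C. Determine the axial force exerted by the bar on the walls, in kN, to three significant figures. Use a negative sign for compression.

Free thermal expansion αLΔT = 11.4e-6 · 1380 · -94.2 = -1.482 mm.
The walls impose strain ε = −(-1.482)/1380 = 1.0739e-03; σ = Eε = 105000 · 1.0739e-03 = 112.8 MPa.
Wall reaction R = σ·A = 112.8·2384 = 268900 N = 268.9 kN.

269 kN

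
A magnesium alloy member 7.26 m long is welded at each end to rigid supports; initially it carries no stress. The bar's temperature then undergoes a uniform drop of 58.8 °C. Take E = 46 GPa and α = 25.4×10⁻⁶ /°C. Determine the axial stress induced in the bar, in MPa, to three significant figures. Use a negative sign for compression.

Free thermal expansion αLΔT = 25.4e-6 · 7260 · -58.8 = -10.84 mm.
The walls impose strain ε = −(-10.84)/7260 = 1.4935e-03; σ = Eε = 46000 · 1.4935e-03 = 68.7 MPa.

68.7 MPa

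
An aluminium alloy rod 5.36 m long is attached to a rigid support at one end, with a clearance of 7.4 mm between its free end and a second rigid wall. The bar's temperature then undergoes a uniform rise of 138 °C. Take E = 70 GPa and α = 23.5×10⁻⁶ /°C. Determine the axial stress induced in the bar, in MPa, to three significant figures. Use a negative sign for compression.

-130 MPa

Free thermal expansion αLΔT = 23.5e-6 · 5360 · 138 = 17.38 mm.
The walls engage after the gap closes; constrained expansion = 17.38 − 7.4 = 9.982 mm.
The walls impose strain ε = −(9.982)/5360 = -1.8624e-03; σ = Eε = 70000 · -1.8624e-03 = -130.4 MPa.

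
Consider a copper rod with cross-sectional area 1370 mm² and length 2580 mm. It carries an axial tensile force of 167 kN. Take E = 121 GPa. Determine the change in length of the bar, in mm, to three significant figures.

δ_mech = NL/(AE) = 167000·2580/(1370·121000) = 2.599 mm.

2.60 mm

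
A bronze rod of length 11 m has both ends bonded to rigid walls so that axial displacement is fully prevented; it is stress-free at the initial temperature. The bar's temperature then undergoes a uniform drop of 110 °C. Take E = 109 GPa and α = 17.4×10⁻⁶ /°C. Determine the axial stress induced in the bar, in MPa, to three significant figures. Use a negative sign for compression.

209 MPa

Free thermal expansion αLΔT = 17.4e-6 · 11000 · -110 = -21.05 mm.
The walls impose strain ε = −(-21.05)/11000 = 1.9140e-03; σ = Eε = 109000 · 1.9140e-03 = 208.6 MPa.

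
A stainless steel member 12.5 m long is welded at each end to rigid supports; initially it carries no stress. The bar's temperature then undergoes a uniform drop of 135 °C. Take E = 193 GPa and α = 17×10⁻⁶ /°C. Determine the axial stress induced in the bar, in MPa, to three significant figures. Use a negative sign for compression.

443 MPa

Free thermal expansion αLΔT = 17e-6 · 12500 · -135 = -28.69 mm.
The walls impose strain ε = −(-28.69)/12500 = 2.2950e-03; σ = Eε = 193000 · 2.2950e-03 = 442.9 MPa.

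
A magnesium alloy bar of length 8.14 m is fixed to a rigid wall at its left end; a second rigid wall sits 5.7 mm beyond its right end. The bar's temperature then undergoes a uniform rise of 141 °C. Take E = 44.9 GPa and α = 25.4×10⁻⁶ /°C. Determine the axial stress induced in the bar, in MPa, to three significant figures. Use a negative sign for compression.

-129 MPa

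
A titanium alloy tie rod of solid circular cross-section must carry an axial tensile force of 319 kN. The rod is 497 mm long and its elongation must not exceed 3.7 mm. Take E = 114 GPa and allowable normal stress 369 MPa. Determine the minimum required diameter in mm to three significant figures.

33.2 mm

Required area A ≥ P/σ_allow = 319000/369 = 864.5 mm².
For a solid circular section, d ≥ √(4A/π) = 33.18 mm.
Elongation limit: A ≥ PL/(Eδ_allow) = 319000·497/(114000·3.7) = 375.9 mm² ⇒ d ≥ 21.88 mm.
The stress limit governs.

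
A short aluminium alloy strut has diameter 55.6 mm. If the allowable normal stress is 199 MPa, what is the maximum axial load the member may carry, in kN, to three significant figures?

483 kN

A = 2428 mm².
P_max = σ_allow · A = 199 · 2428 = 483200 N = 483.2 kN.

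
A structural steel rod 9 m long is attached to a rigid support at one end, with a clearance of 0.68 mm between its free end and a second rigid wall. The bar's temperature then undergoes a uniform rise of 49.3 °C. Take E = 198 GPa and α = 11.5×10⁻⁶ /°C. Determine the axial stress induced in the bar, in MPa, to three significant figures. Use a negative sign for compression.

Free thermal expansion αLΔT = 11.5e-6 · 9000 · 49.3 = 5.103 mm.
The walls engage after the gap closes; constrained expansion = 5.103 − 0.68 = 4.423 mm.
The walls impose strain ε = −(4.423)/9000 = -4.9139e-04; σ = Eε = 198000 · -4.9139e-04 = -97.3 MPa.

-97.3 MPa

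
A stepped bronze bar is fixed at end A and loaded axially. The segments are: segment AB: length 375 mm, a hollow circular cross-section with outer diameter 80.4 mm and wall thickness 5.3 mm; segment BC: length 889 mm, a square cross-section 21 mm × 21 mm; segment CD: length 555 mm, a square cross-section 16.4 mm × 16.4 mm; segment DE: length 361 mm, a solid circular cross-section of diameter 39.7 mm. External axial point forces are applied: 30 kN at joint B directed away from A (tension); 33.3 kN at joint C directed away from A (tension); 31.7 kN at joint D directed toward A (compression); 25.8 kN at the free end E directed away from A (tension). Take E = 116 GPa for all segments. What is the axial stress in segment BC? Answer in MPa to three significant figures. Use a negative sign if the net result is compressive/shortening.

62.1 MPa

Internal axial forces (sectioning from the free end, tension +): N_DE = 25.8 kN, N_CD = -5.9 kN, N_BC = 27.4 kN, N_AB = 57.4 kN.
A_BC = 441 mm².
σ_BC = N_BC/A_BC = 27400/441 = 62.13 MPa.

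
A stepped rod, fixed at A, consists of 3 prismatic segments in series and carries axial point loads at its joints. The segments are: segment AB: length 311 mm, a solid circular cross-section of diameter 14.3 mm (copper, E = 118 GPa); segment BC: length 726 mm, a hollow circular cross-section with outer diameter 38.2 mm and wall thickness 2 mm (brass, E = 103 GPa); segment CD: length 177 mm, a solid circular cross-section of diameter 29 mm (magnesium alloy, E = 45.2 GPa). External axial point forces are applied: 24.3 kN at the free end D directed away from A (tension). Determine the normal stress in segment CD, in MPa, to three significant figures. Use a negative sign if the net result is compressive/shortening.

36.8 MPa

Internal axial forces (sectioning from the free end, tension +): N_CD = 24.3 kN, N_BC = 24.3 kN, N_AB = 24.3 kN.
A_CD = 660.5 mm².
σ_CD = N_CD/A_CD = 24300/660.5 = 36.79 MPa.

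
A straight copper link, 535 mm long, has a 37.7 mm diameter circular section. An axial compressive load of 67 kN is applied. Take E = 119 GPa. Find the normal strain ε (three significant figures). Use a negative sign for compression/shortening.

-5.04e-04

A = 1116 mm².
σ = N/A = -60.02 MPa; ε = σ/E = -60.02/119000 = -5.044e-04.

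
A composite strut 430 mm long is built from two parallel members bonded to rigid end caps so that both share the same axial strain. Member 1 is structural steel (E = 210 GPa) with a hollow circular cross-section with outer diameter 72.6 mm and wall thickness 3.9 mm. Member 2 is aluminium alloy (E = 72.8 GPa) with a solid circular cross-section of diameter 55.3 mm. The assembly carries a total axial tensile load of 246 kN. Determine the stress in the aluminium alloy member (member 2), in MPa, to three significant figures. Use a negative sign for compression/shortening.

A_1 = 841.7 mm².
A_2 = 2402 mm².
Equal strain + equilibrium ⇒ each member carries load in proportion to AE: A₁E₁ = 176800000 N, A₂E₂ = 174900000 N, ΣAE = 351600000 N.
σ₂ = P·E₂/ΣAE = 246000·72800/351600000 = 50.93 MPa.

50.9 MPa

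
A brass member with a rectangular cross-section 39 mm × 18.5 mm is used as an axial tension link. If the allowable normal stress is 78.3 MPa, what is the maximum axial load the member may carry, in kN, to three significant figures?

A = 721.5 mm².
P_max = σ_allow · A = 78.3 · 721.5 = 56490 N = 56.49 kN.

56.5 kN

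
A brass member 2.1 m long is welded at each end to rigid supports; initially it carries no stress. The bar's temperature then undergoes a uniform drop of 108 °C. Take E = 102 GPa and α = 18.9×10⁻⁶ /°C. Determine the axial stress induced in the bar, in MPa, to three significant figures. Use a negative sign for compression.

208 MPa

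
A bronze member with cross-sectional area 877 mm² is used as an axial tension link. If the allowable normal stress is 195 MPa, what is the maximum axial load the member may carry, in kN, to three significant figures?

171 kN

P_max = σ_allow · A = 195 · 877 = 171000 N = 171 kN.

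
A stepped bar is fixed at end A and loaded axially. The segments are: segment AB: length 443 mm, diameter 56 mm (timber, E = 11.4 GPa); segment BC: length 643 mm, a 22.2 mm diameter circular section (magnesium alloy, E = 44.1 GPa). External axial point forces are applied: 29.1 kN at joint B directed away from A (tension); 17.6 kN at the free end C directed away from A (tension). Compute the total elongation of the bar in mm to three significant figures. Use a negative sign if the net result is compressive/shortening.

1.40 mm

Internal axial forces (sectioning from the free end, tension +): N_BC = 17.6 kN, N_AB = 46.7 kN.
A_AB = 2463 mm².
A_BC = 387.1 mm².
δ_AB = 46700·443/(2463·11400) = 0.7368 mm
δ_BC = 17600·643/(387.1·44100) = 0.663 mm
δ = Σδ_i = 1.4 mm.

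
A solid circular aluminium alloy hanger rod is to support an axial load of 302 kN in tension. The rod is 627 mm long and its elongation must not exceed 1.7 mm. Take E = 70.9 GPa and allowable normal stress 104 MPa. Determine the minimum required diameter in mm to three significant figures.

Required area A ≥ P/σ_allow = 302000/104 = 2904 mm².
For a solid circular section, d ≥ √(4A/π) = 60.81 mm.
Elongation limit: A ≥ PL/(Eδ_allow) = 302000·627/(70900·1.7) = 1571 mm² ⇒ d ≥ 44.72 mm.
The stress limit governs.

60.8 mm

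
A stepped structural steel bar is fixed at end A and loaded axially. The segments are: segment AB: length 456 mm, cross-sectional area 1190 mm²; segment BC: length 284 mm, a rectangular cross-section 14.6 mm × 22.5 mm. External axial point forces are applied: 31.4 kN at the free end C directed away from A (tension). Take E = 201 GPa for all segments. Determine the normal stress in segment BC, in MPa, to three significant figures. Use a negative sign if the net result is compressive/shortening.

Internal axial forces (sectioning from the free end, tension +): N_BC = 31.4 kN, N_AB = 31.4 kN.
A_BC = 328.5 mm².
σ_BC = N_BC/A_BC = 31400/328.5 = 95.59 MPa.

95.6 MPa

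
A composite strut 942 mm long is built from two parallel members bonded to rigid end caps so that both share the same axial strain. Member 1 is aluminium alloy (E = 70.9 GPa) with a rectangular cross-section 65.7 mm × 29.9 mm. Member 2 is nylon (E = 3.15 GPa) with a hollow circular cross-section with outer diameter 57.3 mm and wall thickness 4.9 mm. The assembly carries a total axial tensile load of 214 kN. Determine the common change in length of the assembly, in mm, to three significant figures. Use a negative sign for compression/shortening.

1.42 mm

A_1 = 1964 mm².
A_2 = 806.6 mm².
Equal strain + equilibrium ⇒ each member carries load in proportion to AE: A₁E₁ = 139300000 N, A₂E₂ = 2541000 N, ΣAE = 141800000 N.
δ = PL/ΣAE = 214000·942/141800000 = 1.421 mm.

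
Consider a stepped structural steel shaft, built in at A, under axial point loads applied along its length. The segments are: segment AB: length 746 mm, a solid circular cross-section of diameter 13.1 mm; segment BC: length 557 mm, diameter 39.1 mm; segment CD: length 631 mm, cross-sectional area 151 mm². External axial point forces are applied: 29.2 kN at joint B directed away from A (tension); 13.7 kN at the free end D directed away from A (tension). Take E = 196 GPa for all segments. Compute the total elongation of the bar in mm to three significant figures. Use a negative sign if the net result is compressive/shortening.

Internal axial forces (sectioning from the free end, tension +): N_CD = 13.7 kN, N_BC = 13.7 kN, N_AB = 42.9 kN.
A_AB = 134.8 mm².
A_BC = 1201 mm².
δ_AB = 42900·746/(134.8·196000) = 1.211 mm
δ_BC = 13700·557/(1201·196000) = 0.03242 mm
δ_CD = 13700·631/(151·196000) = 0.2921 mm
δ = Σδ_i = 1.536 mm.

1.54 mm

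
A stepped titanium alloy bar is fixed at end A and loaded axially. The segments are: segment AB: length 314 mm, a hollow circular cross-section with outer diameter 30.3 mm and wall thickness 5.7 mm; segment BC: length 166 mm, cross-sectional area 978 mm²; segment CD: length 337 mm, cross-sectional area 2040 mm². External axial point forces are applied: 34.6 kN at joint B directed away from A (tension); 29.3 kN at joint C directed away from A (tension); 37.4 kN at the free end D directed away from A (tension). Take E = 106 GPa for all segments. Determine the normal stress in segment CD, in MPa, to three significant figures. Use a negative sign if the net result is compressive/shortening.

Internal axial forces (sectioning from the free end, tension +): N_CD = 37.4 kN, N_BC = 66.7 kN, N_AB = 101.3 kN.
σ_CD = N_CD/A_CD = 37400/2040 = 18.33 MPa.

18.3 MPa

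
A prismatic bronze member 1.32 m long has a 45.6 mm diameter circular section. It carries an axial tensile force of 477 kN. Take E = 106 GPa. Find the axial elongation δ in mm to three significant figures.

A = 1633 mm².
δ_mech = NL/(AE) = 477000·1320/(1633·106000) = 3.637 mm.

3.64 mm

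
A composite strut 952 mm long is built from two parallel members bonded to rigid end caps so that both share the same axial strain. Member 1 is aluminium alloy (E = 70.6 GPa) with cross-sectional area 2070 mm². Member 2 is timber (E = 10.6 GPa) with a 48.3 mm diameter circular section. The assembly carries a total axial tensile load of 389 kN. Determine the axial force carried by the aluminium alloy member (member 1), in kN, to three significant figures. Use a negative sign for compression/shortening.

A_2 = 1832 mm².
Equal strain + equilibrium ⇒ each member carries load in proportion to AE: A₁E₁ = 146100000 N, A₂E₂ = 19420000 N, ΣAE = 165600000 N.
F₁ = P·A₁E₁/ΣAE = 389000·146100000/165600000 = 343400 N.

343 kN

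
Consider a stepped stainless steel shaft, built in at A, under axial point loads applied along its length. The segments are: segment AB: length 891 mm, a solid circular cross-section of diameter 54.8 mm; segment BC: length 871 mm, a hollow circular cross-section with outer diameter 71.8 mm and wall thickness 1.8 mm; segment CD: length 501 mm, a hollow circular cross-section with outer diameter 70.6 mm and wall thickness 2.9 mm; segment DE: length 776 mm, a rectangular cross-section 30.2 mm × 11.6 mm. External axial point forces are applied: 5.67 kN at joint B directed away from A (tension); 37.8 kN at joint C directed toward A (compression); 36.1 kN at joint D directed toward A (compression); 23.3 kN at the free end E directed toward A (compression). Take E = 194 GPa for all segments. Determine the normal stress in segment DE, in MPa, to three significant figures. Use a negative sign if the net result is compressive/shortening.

-66.5 MPa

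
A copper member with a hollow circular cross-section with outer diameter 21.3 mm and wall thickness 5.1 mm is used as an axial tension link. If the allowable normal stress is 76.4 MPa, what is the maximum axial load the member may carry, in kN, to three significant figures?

A = 259.6 mm².
P_max = σ_allow · A = 76.4 · 259.6 = 19830 N = 19.83 kN.

19.8 kN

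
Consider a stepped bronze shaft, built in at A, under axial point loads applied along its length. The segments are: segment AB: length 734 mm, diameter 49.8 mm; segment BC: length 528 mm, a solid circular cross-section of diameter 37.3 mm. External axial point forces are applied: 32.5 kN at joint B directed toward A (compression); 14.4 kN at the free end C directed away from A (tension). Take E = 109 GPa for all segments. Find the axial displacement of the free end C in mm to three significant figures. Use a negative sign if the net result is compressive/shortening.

Internal axial forces (sectioning from the free end, tension +): N_BC = 14.4 kN, N_AB = -18.1 kN.
A_AB = 1948 mm².
A_BC = 1093 mm².
δ_AB = -18100·734/(1948·109000) = -0.06257 mm
δ_BC = 14400·528/(1093·109000) = 0.06384 mm
δ = Σδ_i = 0.001261 mm.

0.00126 mm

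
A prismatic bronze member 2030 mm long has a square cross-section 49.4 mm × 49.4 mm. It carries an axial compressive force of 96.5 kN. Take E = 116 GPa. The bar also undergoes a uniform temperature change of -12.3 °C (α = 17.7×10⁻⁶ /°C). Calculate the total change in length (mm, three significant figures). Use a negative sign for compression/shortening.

-1.13 mm

A = 2440 mm².
δ_mech = NL/(AE) = -96500·2030/(2440·116000) = -0.692 mm.
δ_thermal = αLΔT = 17.7e-6·2030·-12.3 = -0.442 mm.
δ = δ_mech + δ_thermal = -1.134 mm.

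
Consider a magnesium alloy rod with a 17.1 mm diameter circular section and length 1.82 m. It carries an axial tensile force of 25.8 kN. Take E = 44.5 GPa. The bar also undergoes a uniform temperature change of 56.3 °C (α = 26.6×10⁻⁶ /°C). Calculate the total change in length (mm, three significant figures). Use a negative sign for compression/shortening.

7.32 mm

A = 229.7 mm².
δ_mech = NL/(AE) = 25800·1820/(229.7·44500) = 4.595 mm.
δ_thermal = αLΔT = 26.6e-6·1820·56.3 = 2.726 mm.
δ = δ_mech + δ_thermal = 7.32 mm.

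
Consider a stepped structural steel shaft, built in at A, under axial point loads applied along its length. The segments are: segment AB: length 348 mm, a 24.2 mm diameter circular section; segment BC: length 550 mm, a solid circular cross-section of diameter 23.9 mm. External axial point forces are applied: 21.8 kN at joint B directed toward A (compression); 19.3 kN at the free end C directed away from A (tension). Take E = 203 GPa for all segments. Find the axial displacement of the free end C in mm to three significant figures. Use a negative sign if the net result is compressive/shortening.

0.107 mm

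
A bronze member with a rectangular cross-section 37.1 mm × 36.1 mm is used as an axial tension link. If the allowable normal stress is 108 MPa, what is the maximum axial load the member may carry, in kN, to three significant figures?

A = 1339 mm².
P_max = σ_allow · A = 108 · 1339 = 144600 N = 144.6 kN.

145 kN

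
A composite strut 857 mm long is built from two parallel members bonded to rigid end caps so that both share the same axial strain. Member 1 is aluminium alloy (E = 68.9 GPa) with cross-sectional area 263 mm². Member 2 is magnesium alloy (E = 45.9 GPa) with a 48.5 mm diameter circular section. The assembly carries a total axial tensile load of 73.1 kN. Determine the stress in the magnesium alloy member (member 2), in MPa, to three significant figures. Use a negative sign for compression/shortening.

32.6 MPa

A_2 = 1847 mm².
Equal strain + equilibrium ⇒ each member carries load in proportion to AE: A₁E₁ = 18120000 N, A₂E₂ = 84800000 N, ΣAE = 102900000 N.
σ₂ = P·E₂/ΣAE = 73100·45900/102900000 = 32.6 MPa.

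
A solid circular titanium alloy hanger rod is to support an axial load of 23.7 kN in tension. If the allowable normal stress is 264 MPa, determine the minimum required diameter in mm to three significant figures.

10.7 mm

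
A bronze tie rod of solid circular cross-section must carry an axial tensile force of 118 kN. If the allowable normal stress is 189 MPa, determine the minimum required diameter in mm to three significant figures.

Required area A ≥ P/σ_allow = 118000/189 = 624.3 mm².
For a solid circular section, d ≥ √(4A/π) = 28.19 mm.

28.2 mm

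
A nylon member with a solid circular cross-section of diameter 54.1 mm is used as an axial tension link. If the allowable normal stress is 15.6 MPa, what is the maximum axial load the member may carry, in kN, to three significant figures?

35.9 kN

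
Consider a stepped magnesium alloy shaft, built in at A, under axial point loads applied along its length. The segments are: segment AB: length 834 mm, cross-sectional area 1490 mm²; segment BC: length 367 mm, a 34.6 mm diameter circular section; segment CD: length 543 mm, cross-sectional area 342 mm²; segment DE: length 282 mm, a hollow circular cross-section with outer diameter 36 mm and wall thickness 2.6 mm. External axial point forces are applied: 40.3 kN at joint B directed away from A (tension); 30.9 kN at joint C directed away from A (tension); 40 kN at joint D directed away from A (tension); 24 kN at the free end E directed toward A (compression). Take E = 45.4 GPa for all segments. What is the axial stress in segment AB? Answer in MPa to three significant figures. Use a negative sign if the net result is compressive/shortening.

58.5 MPa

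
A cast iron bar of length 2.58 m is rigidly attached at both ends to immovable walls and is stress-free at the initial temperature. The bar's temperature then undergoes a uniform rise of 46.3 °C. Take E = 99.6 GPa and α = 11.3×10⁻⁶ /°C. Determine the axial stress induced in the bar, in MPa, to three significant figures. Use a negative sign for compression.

Free thermal expansion αLΔT = 11.3e-6 · 2580 · 46.3 = 1.35 mm.
The walls impose strain ε = −(1.35)/2580 = -5.2319e-04; σ = Eε = 99600 · -5.2319e-04 = -52.11 MPa.

-52.1 MPa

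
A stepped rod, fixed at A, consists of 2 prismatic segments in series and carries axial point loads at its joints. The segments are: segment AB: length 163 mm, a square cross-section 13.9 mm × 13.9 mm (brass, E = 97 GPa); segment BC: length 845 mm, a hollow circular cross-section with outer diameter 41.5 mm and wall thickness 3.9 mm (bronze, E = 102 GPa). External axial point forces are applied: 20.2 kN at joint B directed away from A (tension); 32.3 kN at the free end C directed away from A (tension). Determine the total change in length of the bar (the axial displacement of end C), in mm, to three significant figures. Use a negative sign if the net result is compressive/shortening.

1.04 mm

Internal axial forces (sectioning from the free end, tension +): N_BC = 32.3 kN, N_AB = 52.5 kN.
A_AB = 193.2 mm².
A_BC = 460.7 mm².
δ_AB = 52500·163/(193.2·97000) = 0.4566 mm
δ_BC = 32300·845/(460.7·102000) = 0.5808 mm
δ = Σδ_i = 1.037 mm.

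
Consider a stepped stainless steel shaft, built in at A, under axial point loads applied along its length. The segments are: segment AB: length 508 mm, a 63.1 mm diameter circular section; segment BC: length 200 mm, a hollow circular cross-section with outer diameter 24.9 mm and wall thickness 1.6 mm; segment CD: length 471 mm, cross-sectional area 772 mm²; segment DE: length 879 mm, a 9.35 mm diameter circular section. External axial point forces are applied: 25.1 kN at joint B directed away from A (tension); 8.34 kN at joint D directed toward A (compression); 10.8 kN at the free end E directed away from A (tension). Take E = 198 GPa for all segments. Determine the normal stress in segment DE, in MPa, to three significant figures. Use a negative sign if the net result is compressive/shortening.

Internal axial forces (sectioning from the free end, tension +): N_DE = 10.8 kN, N_CD = 2.46 kN, N_BC = 2.46 kN, N_AB = 27.56 kN.
A_DE = 68.66 mm².
σ_DE = N_DE/A_DE = 10800/68.66 = 157.3 MPa.

157 MPa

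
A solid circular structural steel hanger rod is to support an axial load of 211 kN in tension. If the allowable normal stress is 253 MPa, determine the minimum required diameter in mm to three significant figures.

32.6 mm

Required area A ≥ P/σ_allow = 211000/253 = 834 mm².
For a solid circular section, d ≥ √(4A/π) = 32.59 mm.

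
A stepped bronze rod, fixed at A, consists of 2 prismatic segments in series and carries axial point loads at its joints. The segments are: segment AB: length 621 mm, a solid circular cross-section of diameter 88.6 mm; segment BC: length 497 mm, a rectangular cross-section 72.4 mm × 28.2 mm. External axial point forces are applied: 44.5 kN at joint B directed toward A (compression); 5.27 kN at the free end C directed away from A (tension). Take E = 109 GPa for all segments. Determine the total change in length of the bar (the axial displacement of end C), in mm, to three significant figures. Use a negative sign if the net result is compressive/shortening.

Internal axial forces (sectioning from the free end, tension +): N_BC = 5.27 kN, N_AB = -39.23 kN.
A_AB = 6165 mm².
A_BC = 2042 mm².
δ_AB = -39230·621/(6165·109000) = -0.03625 mm
δ_BC = 5270·497/(2042·109000) = 0.01177 mm
δ = Σδ_i = -0.02448 mm.

-0.0245 mm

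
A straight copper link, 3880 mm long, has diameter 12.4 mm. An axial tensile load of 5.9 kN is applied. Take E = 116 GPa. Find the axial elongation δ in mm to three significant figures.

1.63 mm

A = 120.8 mm².
δ_mech = NL/(AE) = 5900·3880/(120.8·116000) = 1.634 mm.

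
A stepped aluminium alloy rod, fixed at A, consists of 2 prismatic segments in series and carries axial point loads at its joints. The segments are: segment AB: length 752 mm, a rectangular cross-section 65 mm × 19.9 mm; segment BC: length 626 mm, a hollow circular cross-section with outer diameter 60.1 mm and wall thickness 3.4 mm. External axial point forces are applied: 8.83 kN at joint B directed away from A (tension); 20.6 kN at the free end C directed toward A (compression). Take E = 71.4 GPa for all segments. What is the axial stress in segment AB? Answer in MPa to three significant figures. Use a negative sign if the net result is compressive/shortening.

-9.10 MPa

Internal axial forces (sectioning from the free end, tension +): N_BC = -20.6 kN, N_AB = -11.77 kN.
A_AB = 1294 mm².
σ_AB = N_AB/A_AB = -11770/1294 = -9.099 MPa.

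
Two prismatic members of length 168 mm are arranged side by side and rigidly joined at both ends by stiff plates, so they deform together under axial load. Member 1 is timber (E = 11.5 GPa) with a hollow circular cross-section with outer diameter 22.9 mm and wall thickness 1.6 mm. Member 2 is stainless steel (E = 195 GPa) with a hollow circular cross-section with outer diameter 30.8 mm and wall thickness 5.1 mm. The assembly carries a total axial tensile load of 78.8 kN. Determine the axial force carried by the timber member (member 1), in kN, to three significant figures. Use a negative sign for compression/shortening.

A_1 = 107.1 mm².
A_2 = 411.8 mm².
Equal strain + equilibrium ⇒ each member carries load in proportion to AE: A₁E₁ = 1231000 N, A₂E₂ = 80290000 N, ΣAE = 81530000 N.
F₁ = P·A₁E₁/ΣAE = 78800·1231000/81530000 = 1190 N.

1.19 kN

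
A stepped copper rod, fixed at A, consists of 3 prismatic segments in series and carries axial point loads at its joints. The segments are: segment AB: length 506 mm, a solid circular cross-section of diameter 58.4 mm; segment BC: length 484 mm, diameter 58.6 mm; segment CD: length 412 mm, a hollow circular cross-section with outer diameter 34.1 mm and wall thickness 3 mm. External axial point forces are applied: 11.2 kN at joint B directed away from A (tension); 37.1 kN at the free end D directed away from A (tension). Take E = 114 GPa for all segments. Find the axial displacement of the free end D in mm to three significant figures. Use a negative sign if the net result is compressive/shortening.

Internal axial forces (sectioning from the free end, tension +): N_CD = 37.1 kN, N_BC = 37.1 kN, N_AB = 48.3 kN.
A_AB = 2679 mm².
A_BC = 2697 mm².
A_CD = 293.1 mm².
δ_AB = 48300·506/(2679·114000) = 0.08003 mm
δ_BC = 37100·484/(2697·114000) = 0.0584 mm
δ_CD = 37100·412/(293.1·114000) = 0.4574 mm
δ = Σδ_i = 0.5959 mm.

0.596 mm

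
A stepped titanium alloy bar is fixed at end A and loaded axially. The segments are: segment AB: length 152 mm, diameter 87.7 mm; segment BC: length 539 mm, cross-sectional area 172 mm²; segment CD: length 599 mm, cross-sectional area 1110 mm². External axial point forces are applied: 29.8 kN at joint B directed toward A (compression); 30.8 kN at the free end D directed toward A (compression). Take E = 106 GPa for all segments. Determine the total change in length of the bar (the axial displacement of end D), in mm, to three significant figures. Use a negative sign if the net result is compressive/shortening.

Internal axial forces (sectioning from the free end, tension +): N_CD = -30.8 kN, N_BC = -30.8 kN, N_AB = -60.6 kN.
A_AB = 6041 mm².
δ_AB = -60600·152/(6041·106000) = -0.01439 mm
δ_BC = -30800·539/(172·106000) = -0.9106 mm
δ_CD = -30800·599/(1110·106000) = -0.1568 mm
δ = Σδ_i = -1.082 mm.

-1.08 mm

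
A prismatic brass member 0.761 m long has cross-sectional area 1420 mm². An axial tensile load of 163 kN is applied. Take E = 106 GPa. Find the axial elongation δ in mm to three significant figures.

0.824 mm

δ_mech = NL/(AE) = 163000·761/(1420·106000) = 0.8241 mm.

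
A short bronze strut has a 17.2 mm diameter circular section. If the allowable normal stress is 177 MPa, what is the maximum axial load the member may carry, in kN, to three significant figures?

A = 232.4 mm².
P_max = σ_allow · A = 177 · 232.4 = 41130 N = 41.13 kN.

41.1 kN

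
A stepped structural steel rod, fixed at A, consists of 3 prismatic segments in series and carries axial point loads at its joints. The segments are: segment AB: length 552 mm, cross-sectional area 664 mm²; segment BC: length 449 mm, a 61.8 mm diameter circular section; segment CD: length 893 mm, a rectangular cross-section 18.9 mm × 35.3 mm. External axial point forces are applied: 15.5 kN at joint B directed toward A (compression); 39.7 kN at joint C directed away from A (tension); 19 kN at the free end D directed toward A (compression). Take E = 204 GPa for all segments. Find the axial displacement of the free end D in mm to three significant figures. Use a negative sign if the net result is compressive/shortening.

-0.0883 mm

Internal axial forces (sectioning from the free end, tension +): N_CD = -19 kN, N_BC = 20.7 kN, N_AB = 5.2 kN.
A_BC = 3000 mm².
A_CD = 667.2 mm².
δ_AB = 5200·552/(664·204000) = 0.02119 mm
δ_BC = 20700·449/(3000·204000) = 0.01519 mm
δ_CD = -19000·893/(667.2·204000) = -0.1247 mm
δ = Σδ_i = -0.08828 mm.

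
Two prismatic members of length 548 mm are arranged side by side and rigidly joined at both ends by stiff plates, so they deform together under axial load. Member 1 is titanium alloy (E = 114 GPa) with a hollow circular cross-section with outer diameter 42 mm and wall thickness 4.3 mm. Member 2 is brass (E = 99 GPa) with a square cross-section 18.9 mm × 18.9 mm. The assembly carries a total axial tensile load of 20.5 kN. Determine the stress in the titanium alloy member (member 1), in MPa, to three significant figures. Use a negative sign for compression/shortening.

25.0 MPa

A_1 = 509.3 mm².
A_2 = 357.2 mm².
Equal strain + equilibrium ⇒ each member carries load in proportion to AE: A₁E₁ = 58060000 N, A₂E₂ = 35360000 N, ΣAE = 93420000 N.
σ₁ = P·E₁/ΣAE = 20500·114000/93420000 = 25.02 MPa.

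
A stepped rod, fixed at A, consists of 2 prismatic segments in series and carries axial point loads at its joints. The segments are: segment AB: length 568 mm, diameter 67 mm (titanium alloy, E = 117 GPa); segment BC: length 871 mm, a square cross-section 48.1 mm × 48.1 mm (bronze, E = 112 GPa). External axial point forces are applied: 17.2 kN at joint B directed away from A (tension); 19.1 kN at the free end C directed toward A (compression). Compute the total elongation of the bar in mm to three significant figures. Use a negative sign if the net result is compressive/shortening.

Internal axial forces (sectioning from the free end, tension +): N_BC = -19.1 kN, N_AB = -1.9 kN.
A_AB = 3526 mm².
A_BC = 2314 mm².
δ_AB = -1900·568/(3526·117000) = -0.002616 mm
δ_BC = -19100·871/(2314·112000) = -0.0642 mm
δ = Σδ_i = -0.06682 mm.

-0.0668 mm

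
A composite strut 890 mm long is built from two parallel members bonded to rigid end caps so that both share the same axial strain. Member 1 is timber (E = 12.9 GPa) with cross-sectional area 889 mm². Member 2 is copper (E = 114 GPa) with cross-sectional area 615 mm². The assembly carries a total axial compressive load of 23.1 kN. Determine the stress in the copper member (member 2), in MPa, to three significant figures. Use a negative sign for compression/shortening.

-32.3 MPa

Equal strain + equilibrium ⇒ each member carries load in proportion to AE: A₁E₁ = 11470000 N, A₂E₂ = 70110000 N, ΣAE = 81580000 N.
σ₂ = P·E₂/ΣAE = -23100·114000/81580000 = -32.28 MPa.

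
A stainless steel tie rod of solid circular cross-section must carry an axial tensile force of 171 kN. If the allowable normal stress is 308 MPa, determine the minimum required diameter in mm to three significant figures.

Required area A ≥ P/σ_allow = 171000/308 = 555.2 mm².
For a solid circular section, d ≥ √(4A/π) = 26.59 mm.

26.6 mm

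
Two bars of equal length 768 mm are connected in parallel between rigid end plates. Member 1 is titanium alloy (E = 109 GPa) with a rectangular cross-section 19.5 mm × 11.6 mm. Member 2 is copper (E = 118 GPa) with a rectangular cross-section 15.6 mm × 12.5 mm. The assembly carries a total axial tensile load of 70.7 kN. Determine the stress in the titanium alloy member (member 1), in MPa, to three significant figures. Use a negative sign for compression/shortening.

162 MPa

A_1 = 226.2 mm².
A_2 = 195 mm².
Equal strain + equilibrium ⇒ each member carries load in proportion to AE: A₁E₁ = 24660000 N, A₂E₂ = 23010000 N, ΣAE = 47670000 N.
σ₁ = P·E₁/ΣAE = 70700·109000/47670000 = 161.7 MPa.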